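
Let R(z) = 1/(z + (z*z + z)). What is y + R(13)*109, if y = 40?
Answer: 7909/195 ≈ 40.559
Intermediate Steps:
R(z) = 1/(z**2 + 2*z) (R(z) = 1/(z + (z**2 + z)) = 1/(z + (z + z**2)) = 1/(z**2 + 2*z))
y + R(13)*109 = 40 + (1/(13*(2 + 13)))*109 = 40 + ((1/13)/15)*109 = 40 + ((1/13)*(1/15))*109 = 40 + (1/195)*109 = 40 + 109/195 = 7909/195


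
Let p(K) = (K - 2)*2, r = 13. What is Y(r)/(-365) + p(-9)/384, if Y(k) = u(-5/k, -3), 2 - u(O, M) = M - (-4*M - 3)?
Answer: -6703/70080 ≈ -0.095648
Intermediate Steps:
u(O, M) = -1 - 5*M (u(O, M) = 2 - (M - (-4*M - 3)) = 2 - (M - (-3 - 4*M)) = 2 - (M + (3 + 4*M)) = 2 - (3 + 5*M) = 2 + (-3 - 5*M) = -1 - 5*M)
p(K) = -4 + 2*K (p(K) = (-2 + K)*2 = -4 + 2*K)
Y(k) = 14 (Y(k) = -1 - 5*(-3) = -1 + 15 = 14)
Y(r)/(-365) + p(-9)/384 = 14/(-365) + (-4 + 2*(-9))/384 = 14*(-1/365) + (-4 - 18)*(1/384) = -14/365 - 22*1/384 = -14/365 - 11/192 = -6703/70080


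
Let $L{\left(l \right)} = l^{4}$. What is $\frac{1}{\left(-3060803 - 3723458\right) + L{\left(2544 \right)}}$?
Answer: $\frac{1}{41885948803835} \approx 2.3874 \cdot 10^{-14}$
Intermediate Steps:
$\frac{1}{\left(-3060803 - 3723458\right) + L{\left(2544 \right)}} = \frac{1}{\left(-3060803 - 3723458\right) + 2544^{4}} = \frac{1}{\left(-3060803 - 3723458\right) + 41885955588096} = \frac{1}{-6784261 + 41885955588096} = \frac{1}{41885948803835}$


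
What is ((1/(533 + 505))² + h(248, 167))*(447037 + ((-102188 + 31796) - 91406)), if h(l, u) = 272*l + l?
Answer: 20807405941634903/1077444 ≈ 1.9312e+10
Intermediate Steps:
h(l, u) = 273*l
((1/(533 + 505))² + h(248, 167))*(447037 + ((-102188 + 31796) - 91406)) = ((1/(533 + 505))² + 273*248)*(447037 + ((-102188 + 31796) - 91406)) = ((1/1038)² + 67704)*(447037 + (-70392 - 91406)) = ((1/1038)² + 67704)*(447037 - 161798) = (1/1077444 + 67704)*285239 = (72947268577/1077444)*285239 = 20807405941634903/1077444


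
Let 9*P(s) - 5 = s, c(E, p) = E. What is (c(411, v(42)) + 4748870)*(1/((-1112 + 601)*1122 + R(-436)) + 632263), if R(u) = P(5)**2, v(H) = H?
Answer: 139451591362811675845/46440602 ≈ 3.0028e+12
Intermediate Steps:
P(s) = 5/9 + s/9
R(u) = 100/81 (R(u) = (5/9 + (1/9)*5)**2 = (5/9 + 5/9)**2 = (10/9)**2 = 100/81)
(c(411, v(42)) + 4748870)*(1/((-1112 + 601)*1122 + R(-436)) + 632263) = (411 + 4748870)*(1/((-1112 + 601)*1122 + 100/81) + 632263) = 4749281*(1/(-511*1122 + 100/81) + 632263) = 4749281*(1/(-573342 + 100/81) + 632263) = 4749281*(1/(-46440602/81) + 632263) = 4749281*(-81/46440602 + 632263) = 4749281*(29362674342245/46440602) = 139451591362811675845/46440602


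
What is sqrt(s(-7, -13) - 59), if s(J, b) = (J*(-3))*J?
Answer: I*sqrt(206) ≈ 14.353*I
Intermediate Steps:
s(J, b) = -3*J**2 (s(J, b) = (-3*J)*J = -3*J**2)
sqrt(s(-7, -13) - 59) = sqrt(-3*(-7)**2 - 59) = sqrt(-3*49 - 59) = sqrt(-147 - 59) = sqrt(-206) = I*sqrt(206)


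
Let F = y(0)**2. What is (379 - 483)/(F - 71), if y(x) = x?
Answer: 104/71 ≈ 1.4648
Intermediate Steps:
F = 0 (F = 0**2 = 0)
(379 - 483)/(F - 71) = (379 - 483)/(0 - 71) = -104/(-71) = -104*(-1/71) = 104/71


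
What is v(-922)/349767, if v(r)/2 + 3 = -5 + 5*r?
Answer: -9236/349767 ≈ -0.026406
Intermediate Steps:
v(r) = -16 + 10*r (v(r) = -6 + 2*(-5 + 5*r) = -6 + (-10 + 10*r) = -16 + 10*r)
v(-922)/349767 = (-16 + 10*(-922))/349767 = (-16 - 9220)*(1/349767) = -9236*1/349767 = -9236/349767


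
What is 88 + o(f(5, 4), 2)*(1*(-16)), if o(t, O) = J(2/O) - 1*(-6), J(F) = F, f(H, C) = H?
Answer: -24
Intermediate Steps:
o(t, O) = 6 + 2/O (o(t, O) = 2/O - 1*(-6) = 2/O + 6 = 6 + 2/O)
88 + o(f(5, 4), 2)*(1*(-16)) = 88 + (6 + 2/2)*(1*(-16)) = 88 + (6 + 2*(½))*(-16) = 88 + (6 + 1)*(-16) = 88 + 7*(-16) = 88 - 112 = -24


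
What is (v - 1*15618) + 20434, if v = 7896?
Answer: 12712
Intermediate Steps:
(v - 1*15618) + 20434 = (7896 - 1*15618) + 20434 = (7896 - 15618) + 20434 = -7722 + 20434 = 12712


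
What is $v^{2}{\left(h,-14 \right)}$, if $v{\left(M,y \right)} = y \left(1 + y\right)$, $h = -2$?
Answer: $33124$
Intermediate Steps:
$v^{2}{\left(h,-14 \right)} = \left(- 14 \left(1 - 14\right)\right)^{2} = \left(\left(-14\right) \left(-13\right)\right)^{2} = 182^{2} = 33124$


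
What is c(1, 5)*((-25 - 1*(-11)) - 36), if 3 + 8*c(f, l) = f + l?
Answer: -75/4 ≈ -18.750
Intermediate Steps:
c(f, l) = -3/8 + f/8 + l/8 (c(f, l) = -3/8 + (f + l)/8 = -3/8 + (f/8 + l/8) = -3/8 + f/8 + l/8)
c(1, 5)*((-25 - 1*(-11)) - 36) = (-3/8 + (⅛)*1 + (⅛)*5)*((-25 - 1*(-11)) - 36) = (-3/8 + ⅛ + 5/8)*((-25 + 11) - 36) = 3*(-14 - 36)/8 = (3/8)*(-50) = -75/4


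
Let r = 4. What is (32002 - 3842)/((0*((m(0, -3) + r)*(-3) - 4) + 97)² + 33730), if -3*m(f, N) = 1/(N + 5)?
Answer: 28160/43139 ≈ 0.65277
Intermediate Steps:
m(f, N) = -1/(3*(5 + N)) (m(f, N) = -1/(3*(N + 5)) = -1/(3*(5 + N)))
(32002 - 3842)/((0*((m(0, -3) + r)*(-3) - 4) + 97)² + 33730) = (32002 - 3842)/((0*((-1/(15 + 3*(-3)) + 4)*(-3) - 4) + 97)² + 33730) = 28160/((0*((-1/(15 - 9) + 4)*(-3) - 4) + 97)² + 33730) = 28160/((0*((-1/6 + 4)*(-3) - 4) + 97)² + 33730) = 28160/((0*((-1*⅙ + 4)*(-3) - 4) + 97)² + 33730) = 28160/((0*((-⅙ + 4)*(-3) - 4) + 97)² + 33730) = 28160/((0*((23/6)*(-3) - 4) + 97)² + 33730) = 28160/((0*(-23/2 - 4) + 97)² + 33730) = 28160/((0*(-31/2) + 97)² + 33730) = 28160/((0 + 97)² + 33730) = 28160/(97² + 33730) = 28160/(9409 + 33730) = 28160/43139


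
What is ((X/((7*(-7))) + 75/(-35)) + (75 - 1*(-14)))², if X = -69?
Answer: 18705625/2401 ≈ 7790.8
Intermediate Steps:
((X/((7*(-7))) + 75/(-35)) + (75 - 1*(-14)))² = ((-69/(7*(-7)) + 75/(-35)) + (75 - 1*(-14)))² = ((-69/(-49) + 75*(-1/35)) + (75 + 14))² = ((-69*(-1/49) - 15/7) + 89)² = ((69/49 - 15/7) + 89)² = (-36/49 + 89)² = (4325/49)² = 18705625/2401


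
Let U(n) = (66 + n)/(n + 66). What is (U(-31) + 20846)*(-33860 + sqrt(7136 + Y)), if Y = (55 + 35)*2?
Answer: -705879420 + 41694*sqrt(1829) ≈ -7.0410e+8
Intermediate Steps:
U(n) = 1 (U(n) = (66 + n)/(66 + n) = 1)
Y = 180 (Y = 90*2 = 180)
(U(-31) + 20846)*(-33860 + sqrt(7136 + Y)) = (1 + 20846)*(-33860 + sqrt(7136 + 180)) = 20847*(-33860 + sqrt(7316)) = 20847*(-33860 + 2*sqrt(1829)) = -705879420 + 41694*sqrt(1829)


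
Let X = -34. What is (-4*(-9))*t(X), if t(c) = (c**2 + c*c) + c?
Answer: 82008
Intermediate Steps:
t(c) = c + 2*c**2 (t(c) = (c**2 + c**2) + c = 2*c**2 + c = c + 2*c**2)
(-4*(-9))*t(X) = (-4*(-9))*(-34*(1 + 2*(-34))) = 36*(-34*(1 - 68)) = 36*(-34*(-67)) = 36*2278 = 82008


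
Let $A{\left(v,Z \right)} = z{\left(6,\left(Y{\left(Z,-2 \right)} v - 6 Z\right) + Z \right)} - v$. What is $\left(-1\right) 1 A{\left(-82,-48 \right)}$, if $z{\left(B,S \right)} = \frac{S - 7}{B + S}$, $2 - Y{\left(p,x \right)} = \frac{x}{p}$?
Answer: $- \frac{84919}{1025} \approx -82.848$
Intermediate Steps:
$Y{\left(p,x \right)} = 2 - \frac{x}{p}$
$z{\left(B,S \right)} = \frac{-7 + S}{B + S}$
$A{\left(v,Z \right)} = - v + \frac{-7 - 5 Z + v \left(2 + \frac{2}{Z}\right)}{6 - 5 Z + v \left(2 + \frac{2}{Z}\right)}$ ($A{\left(v,Z \right)} = \frac{-7 - \left(5 Z - \left(2 - - \frac{2}{Z}\right) v\right)}{6 - \left(5 Z - \left(2 - - \frac{2}{Z}\right) v\right)} - v = \frac{-7 - \left(5 Z - \left(2 + \frac{2}{Z}\right) v\right)}{6 - \left(5 Z - \left(2 + \frac{2}{Z}\right) v\right)} - v = \frac{-7 - \left(5 Z - v \left(2 + \frac{2}{Z}\right)\right)}{6 - \left(5 Z - v \left(2 + \frac{2}{Z}\right)\right)} - v = \frac{-7 - 5 Z + v \left(2 + \frac{2}{Z}\right)}{6 - 5 Z + v \left(2 + \frac{2}{Z}\right)} - v = - v + \frac{-7 - 5 Z + v \left(2 + \frac{2}{Z}\right)}{6 - 5 Z + v \left(2 + \frac{2}{Z}\right)}$)
$\left(-1\right) 1 A{\left(-82,-48 \right)} = \left(-1\right) 1 \frac{\left(-1\right) \left(-48\right) \left(7 + 5 \left(-48\right)\right) - - 82 \left(- 48 \left(6 - -240\right) + 2 \left(-82\right) \left(1 - 48\right)\right) + 2 \left(-82\right) \left(1 - 48\right)}{- 48 \left(6 - -240\right) + 2 \left(-82\right) \left(1 - 48\right)} = - \frac{\left(-1\right) \left(-48\right) \left(7 - 240\right) - - 82 \left(- 48 \left(6 + 240\right) + 2 \left(-82\right) \left(-47\right)\right) + 2 \left(-82\right) \left(-47\right)}{- 48 \left(6 + 240\right) + 2 \left(-82\right) \left(-47\right)} = - \frac{\left(-1\right) \left(-48\right) \left(-233\right) - - 82 \left(\left(-48\right) 246 + 7708\right) + 7708}{\left(-48\right) 246 + 7708} = - \frac{-11184 - - 82 \left(-11808 + 7708\right) + 7708}{-11808 + 7708} = - \frac{-11184 - \left(-82\right) \left(-4100\right) + 7708}{-4100} = - \frac{\left(-1\right) \left(-11184 - 336200 + 7708\right)}{4100} = - \frac{\left(-1\right) \left(-339676\right)}{4100} = \left(-1\right) \frac{84919}{1025} = - \frac{84919}{1025}$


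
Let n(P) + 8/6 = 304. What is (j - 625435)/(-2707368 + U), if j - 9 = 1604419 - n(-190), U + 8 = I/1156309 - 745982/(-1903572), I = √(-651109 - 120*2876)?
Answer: -50139408346958008307185935711810/138701902471555001692018739717701 - 16016100566502685572*I*√996229/138701902471555001692018739717701 ≈ -0.36149 - 1.1525e-10*I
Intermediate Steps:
I = I*√996229 (I = √(-651109 - 345120) = √(-996229) = I*√996229 ≈ 998.11*I)
n(P) = 908/3 (n(P) = -4/3 + 304 = 908/3)
U = -314839/41382 + I*√996229/1156309 (U = -8 + ((I*√996229)/1156309 - 745982/(-1903572)) = -8 + ((I*√996229)*(1/1156309) - 745982*(-1/1903572)) = -8 + (I*√996229/1156309 + 16217/41382) = -8 + (16217/41382 + I*√996229/1156309) = -314839/41382 + I*√996229/1156309 ≈ -7.6081 + 0.00086319*I)
j = 4812376/3 (j = 9 + (1604419 - 1*908/3) = 9 + (1604419 - 908/3) = 9 + 4812349/3 = 4812376/3 ≈ 1.6041e+6)
(j - 625435)/(-2707368 + U) = (4812376/3 - 625435)/(-2707368 + (-314839/41382 + I*√996229/1156309)) = 2936071/(3*(-112036617415/41382 + I*√996229/1156309))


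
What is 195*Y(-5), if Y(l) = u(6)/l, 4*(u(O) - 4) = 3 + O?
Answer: -975/4 ≈ -243.75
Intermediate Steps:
u(O) = 19/4 + O/4 (u(O) = 4 + (3 + O)/4 = 4 + (3/4 + O/4) = 19/4 + O/4)
Y(l) = 25/(4*l) (Y(l) = (19/4 + (1/4)*6)/l = (19/4 + 3/2)/l = 25/(4*l))
195*Y(-5) = 195*((25/4)/(-5)) = 195*((25/4)*(-1/5)) = 195*(-5/4) = -975/4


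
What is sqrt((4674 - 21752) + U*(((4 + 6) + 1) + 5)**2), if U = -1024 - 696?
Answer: 3*I*sqrt(50822) ≈ 676.31*I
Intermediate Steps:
U = -1720
sqrt((4674 - 21752) + U*(((4 + 6) + 1) + 5)**2) = sqrt((4674 - 21752) - 1720*(((4 + 6) + 1) + 5)**2) = sqrt(-17078 - 1720*((10 + 1) + 5)**2) = sqrt(-17078 - 1720*(11 + 5)**2) = sqrt(-17078 - 1720*16**2) = sqrt(-17078 - 1720*256) = sqrt(-17078 - 440320) = sqrt(-457398) = 3*I*sqrt(50822)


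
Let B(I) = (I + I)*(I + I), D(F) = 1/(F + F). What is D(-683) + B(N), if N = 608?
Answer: 2019844095/1366 ≈ 1.4787e+6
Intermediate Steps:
D(F) = 1/(2*F)
B(I) = 4*I² (B(I) = (2*I)*(2*I) = 4*I²)
D(-683) + B(N) = (½)/(-683) + 4*608² = (½)*(-1/683) + 4*369664 = -1/1366 + 1478656 = 2019844095/1366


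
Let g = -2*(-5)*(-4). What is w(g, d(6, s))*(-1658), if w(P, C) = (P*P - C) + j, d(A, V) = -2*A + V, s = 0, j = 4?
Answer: -2679328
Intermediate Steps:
d(A, V) = V - 2*A
g = -40 (g = 10*(-4) = -40)
w(P, C) = 4 + P**2 - C (w(P, C) = (P*P - C) + 4 = (P**2 - C) + 4 = 4 + P**2 - C)
w(g, d(6, s))*(-1658) = (4 + (-40)**2 - (0 - 2*6))*(-1658) = (4 + 1600 - (0 - 12))*(-1658) = (4 + 1600 - 1*(-12))*(-1658) = (4 + 1600 + 12)*(-1658) = 1616*(-1658) = -2679328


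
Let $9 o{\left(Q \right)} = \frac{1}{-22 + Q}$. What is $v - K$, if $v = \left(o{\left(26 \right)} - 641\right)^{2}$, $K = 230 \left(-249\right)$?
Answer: $\frac{606677545}{1296} \approx 4.6812 \cdot 10^{5}$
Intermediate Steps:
$o{\left(Q \right)} = \frac{1}{9 \left(-22 + Q\right)}$
$K = -57270$
$v = \frac{532455625}{1296}$ ($v = \left(\frac{1}{9 \left(-22 + 26\right)} - 641\right)^{2} = \left(\frac{1}{9 \cdot 4} - 641\right)^{2} = \left(\frac{1}{9} \cdot \frac{1}{4} - 641\right)^{2} = \left(\frac{1}{36} - 641\right)^{2} = \left(- \frac{23075}{36}\right)^{2} = \frac{532455625}{1296} \approx 4.1085 \cdot 10^{5}$)
$v - K = \frac{532455625}{1296} - -57270 = \frac{532455625}{1296} + 57270 = \frac{606677545}{1296}$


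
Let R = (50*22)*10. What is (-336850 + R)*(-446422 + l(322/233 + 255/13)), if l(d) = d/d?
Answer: 145466282850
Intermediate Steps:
l(d) = 1
R = 11000 (R = 1100*10 = 11000)
(-336850 + R)*(-446422 + l(322/233 + 255/13)) = (-336850 + 11000)*(-446422 + 1) = -325850*(-446421) = 145466282850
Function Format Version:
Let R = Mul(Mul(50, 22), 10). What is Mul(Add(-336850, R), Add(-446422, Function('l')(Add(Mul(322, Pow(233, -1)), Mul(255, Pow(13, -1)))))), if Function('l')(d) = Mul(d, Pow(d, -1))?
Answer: 145466282850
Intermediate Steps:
Function('l')(d) = 1
R = 11000 (R = Mul(1100, 10) = 11000)
Mul(Add(-336850, R), Add(-446422, Function('l')(Add(Mul(322, Pow(233, -1)), Mul(255, Pow(13, -1)))))) = Mul(Add(-336850, 11000), Add(-446422, 1)) = Mul(-325850, -446421) = 145466282850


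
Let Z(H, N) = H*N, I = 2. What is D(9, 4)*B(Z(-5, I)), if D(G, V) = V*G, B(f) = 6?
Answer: 216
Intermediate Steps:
D(G, V) = G*V
D(9, 4)*B(Z(-5, I)) = (9*4)*6 = 36*6 = 216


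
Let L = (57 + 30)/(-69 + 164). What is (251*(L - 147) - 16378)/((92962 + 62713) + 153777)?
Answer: -1259822/7349485 ≈ -0.17142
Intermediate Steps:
L = 87/95 ≈ 0.91579
(251*(L - 147) - 16378)/((92962 + 62713) + 153777) = (251*(87/95 - 147) - 16378)/((92962 + 62713) + 153777) = (251*(-13878/95) - 16378)/(155675 + 153777) = (-3483378/95 - 16378)/309452 = -5039288/95*1/309452 = -1259822/7349485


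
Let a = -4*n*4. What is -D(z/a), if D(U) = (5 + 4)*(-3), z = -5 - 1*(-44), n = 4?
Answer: 27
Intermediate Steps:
a = -64 (a = -4*4*4 = -16*4 = -64)
z = 39 (z = -5 + 44 = 39)
D(U) = -27 (D(U) = 9*(-3) = -27)
-D(z/a) = -1*(-27) = 27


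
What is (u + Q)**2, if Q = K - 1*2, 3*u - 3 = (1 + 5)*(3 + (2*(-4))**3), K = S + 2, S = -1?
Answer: 1036324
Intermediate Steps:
K = 1 (K = -1 + 2 = 1)
u = -1017 (u = 1 + ((1 + 5)*(3 + (2*(-4))**3))/3 = 1 + (6*(3 + (-8)**3))/3 = 1 + (6*(3 - 512))/3 = 1 + (6*(-509))/3 = 1 + (1/3)*(-3054) = 1 - 1018 = -1017)
Q = -1 (Q = 1 - 1*2 = 1 - 2 = -1)
(u + Q)**2 = (-1017 - 1)**2 = (-1018)**2 = 1036324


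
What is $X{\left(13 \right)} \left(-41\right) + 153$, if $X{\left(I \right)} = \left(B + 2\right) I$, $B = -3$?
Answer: $686$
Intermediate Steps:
$X{\left(I \right)} = - I$ ($X{\left(I \right)} = \left(-3 + 2\right) I = - I$)
$X{\left(13 \right)} \left(-41\right) + 153 = \left(-1\right) 13 \left(-41\right) + 153 = \left(-13\right) \left(-41\right) + 153 = 533 + 153 = 686$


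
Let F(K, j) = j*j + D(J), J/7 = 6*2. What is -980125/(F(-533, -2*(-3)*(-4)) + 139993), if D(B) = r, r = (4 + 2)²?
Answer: -196025/28121 ≈ -6.9708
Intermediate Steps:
J = 84 (J = 7*(6*2) = 7*12 = 84)
r = 36 (r = 6² = 36)
D(B) = 36
F(K, j) = 36 + j² (F(K, j) = j*j + 36 = j² + 36 = 36 + j²)
-980125/(F(-533, -2*(-3)*(-4)) + 139993) = -980125/((36 + (-2*(-3)*(-4))²) + 139993) = -980125/((36 + (6*(-4))²) + 139993) = -980125/((36 + (-24)²) + 139993) = -980125/((36 + 576) + 139993) = -980125/(612 + 139993) = -980125/140605 = -980125*1/140605 = -196025/28121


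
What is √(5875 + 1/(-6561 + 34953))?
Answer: √7005726042/1092 ≈ 76.649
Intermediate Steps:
√(5875 + 1/(-6561 + 34953)) = √(5875 + 1/28392) = √(166803001/28392) = √7005726042/1092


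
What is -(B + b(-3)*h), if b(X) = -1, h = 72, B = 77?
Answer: -5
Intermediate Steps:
-(B + b(-3)*h) = -(77 - 1*72) = -(77 - 72) = -1*5 = -5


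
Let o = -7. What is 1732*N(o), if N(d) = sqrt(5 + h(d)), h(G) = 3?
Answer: 3464*sqrt(2) ≈ 4898.8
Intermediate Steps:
N(d) = 2*sqrt(2) (N(d) = sqrt(5 + 3) = sqrt(8) = 2*sqrt(2))
1732*N(o) = 1732*(2*sqrt(2)) = 3464*sqrt(2)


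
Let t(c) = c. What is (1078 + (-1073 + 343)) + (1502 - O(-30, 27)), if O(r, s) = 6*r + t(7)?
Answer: 2023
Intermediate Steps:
O(r, s) = 7 + 6*r (O(r, s) = 6*r + 7 = 7 + 6*r)
(1078 + (-1073 + 343)) + (1502 - O(-30, 27)) = (1078 + (-1073 + 343)) + (1502 - (7 + 6*(-30))) = (1078 - 730) + (1502 - (7 - 180)) = 348 + (1502 - 1*(-173)) = 348 + (1502 + 173) = 348 + 1675 = 2023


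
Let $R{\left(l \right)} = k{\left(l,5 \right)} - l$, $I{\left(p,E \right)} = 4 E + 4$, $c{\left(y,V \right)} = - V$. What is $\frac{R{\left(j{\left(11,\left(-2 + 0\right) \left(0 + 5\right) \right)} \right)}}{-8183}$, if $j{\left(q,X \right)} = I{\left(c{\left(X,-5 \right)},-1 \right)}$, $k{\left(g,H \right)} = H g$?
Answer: $0$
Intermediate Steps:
$I{\left(p,E \right)} = 4 + 4 E$
$j{\left(q,X \right)} = 0$ ($j{\left(q,X \right)} = 4 + 4 \left(-1\right) = 4 - 4 = 0$)
$R{\left(l \right)} = 4 l$ ($R{\left(l \right)} = 5 l - l = 4 l$)
$\frac{R{\left(j{\left(11,\left(-2 + 0\right) \left(0 + 5\right) \right)} \right)}}{-8183} = \frac{4 \cdot 0}{-8183} = 0 \left(- \frac{1}{8183}\right) = 0$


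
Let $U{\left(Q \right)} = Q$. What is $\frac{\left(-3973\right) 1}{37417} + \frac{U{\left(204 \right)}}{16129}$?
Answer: $- \frac{56447449}{603498793} \approx -0.093534$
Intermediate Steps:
$\frac{\left(-3973\right) 1}{37417} + \frac{U{\left(204 \right)}}{16129} = \frac{\left(-3973\right) 1}{37417} + \frac{204}{16129} = \left(-3973\right) \frac{1}{37417} + 204 \cdot \frac{1}{16129} = - \frac{3973}{37417} + \frac{204}{16129} = - \frac{56447449}{603498793}$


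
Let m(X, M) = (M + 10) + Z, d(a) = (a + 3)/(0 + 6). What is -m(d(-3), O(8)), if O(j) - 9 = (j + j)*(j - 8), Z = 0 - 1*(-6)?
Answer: -25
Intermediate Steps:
d(a) = ½ + a/6 (d(a) = (3 + a)/6 = (3 + a)*(⅙) = ½ + a/6)
Z = 6 (Z = 0 + 6 = 6)
O(j) = 9 + 2*j*(-8 + j) (O(j) = 9 + (j + j)*(j - 8) = 9 + (2*j)*(-8 + j) = 9 + 2*j*(-8 + j))
m(X, M) = 16 + M (m(X, M) = (M + 10) + 6 = (10 + M) + 6 = 16 + M)
-m(d(-3), O(8)) = -(16 + (9 - 16*8 + 2*8²)) = -(16 + (9 - 128 + 2*64)) = -(16 + (9 - 128 + 128)) = -(16 + 9) = -1*25 = -25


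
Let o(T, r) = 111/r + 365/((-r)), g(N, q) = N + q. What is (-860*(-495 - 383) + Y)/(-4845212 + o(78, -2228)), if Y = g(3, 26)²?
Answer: -842095994/5397566041 ≈ -0.15601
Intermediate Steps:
o(T, r) = -254/r (o(T, r) = 111/r + 365*(-1/r) = 111/r - 365/r = -254/r)
Y = 841 (Y = (3 + 26)² = 29² = 841)
(-860*(-495 - 383) + Y)/(-4845212 + o(78, -2228)) = (-860*(-495 - 383) + 841)/(-4845212 - 254/(-2228)) = (-860*(-878) + 841)/(-4845212 - 254*(-1/2228)) = (755080 + 841)/(-4845212 + 127/1114) = 755921/(-5397566041/1114) = 755921*(-1114/5397566041) = -842095994/5397566041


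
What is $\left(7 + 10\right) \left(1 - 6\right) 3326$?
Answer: $-282710$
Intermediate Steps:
$\left(7 + 10\right) \left(1 - 6\right) 3326 = 17 \left(-5\right) 3326 = \left(-85\right) 3326 = -282710$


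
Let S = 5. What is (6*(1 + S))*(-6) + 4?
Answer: -212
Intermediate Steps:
(6*(1 + S))*(-6) + 4 = (6*(1 + 5))*(-6) + 4 = (6*6)*(-6) + 4 = 36*(-6) + 4 = -216 + 4 = -212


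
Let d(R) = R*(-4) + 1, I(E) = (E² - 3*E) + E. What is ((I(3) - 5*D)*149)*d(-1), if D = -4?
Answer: 17135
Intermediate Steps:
I(E) = E² - 2*E
d(R) = 1 - 4*R (d(R) = -4*R + 1 = 1 - 4*R)
((I(3) - 5*D)*149)*d(-1) = ((3*(-2 + 3) - 5*(-4))*149)*(1 - 4*(-1)) = ((3*1 + 20)*149)*(1 + 4) = ((3 + 20)*149)*5 = (23*149)*5 = 3427*5 = 17135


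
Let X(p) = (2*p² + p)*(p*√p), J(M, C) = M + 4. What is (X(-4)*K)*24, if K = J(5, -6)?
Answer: -48384*I ≈ -48384.0*I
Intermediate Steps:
J(M, C) = 4 + M
K = 9 (K = 4 + 5 = 9)
X(p) = p^(3/2)*(p + 2*p²) (X(p) = (p + 2*p²)*p^(3/2) = p^(3/2)*(p + 2*p²))
(X(-4)*K)*24 = (((-4)^(5/2)*(1 + 2*(-4)))*9)*24 = (((32*I)*(1 - 8))*9)*24 = (((32*I)*(-7))*9)*24 = (-224*I*9)*24 = -2016*I*24 = -48384*I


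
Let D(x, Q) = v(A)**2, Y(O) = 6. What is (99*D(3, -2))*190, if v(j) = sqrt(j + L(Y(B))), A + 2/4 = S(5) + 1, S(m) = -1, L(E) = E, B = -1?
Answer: 103455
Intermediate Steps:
A = -1/2 (A = -1/2 + (-1 + 1) = -1/2 + 0 = -1/2 ≈ -0.50000)
v(j) = sqrt(6 + j) (v(j) = sqrt(j + 6) = sqrt(6 + j))
D(x, Q) = 11/2 (D(x, Q) = (sqrt(6 - 1/2))**2 = (sqrt(11/2))**2 = (sqrt(22)/2)**2 = 11/2)
(99*D(3, -2))*190 = (99*(11/2))*190 = (1089/2)*190 = 103455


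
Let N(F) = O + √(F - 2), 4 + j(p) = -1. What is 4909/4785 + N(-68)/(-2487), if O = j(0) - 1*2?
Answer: 1360242/1322255 - I*√70/2487 ≈ 1.0287 - 0.0033641*I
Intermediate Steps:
j(p) = -5 (j(p) = -4 - 1 = -5)
O = -7 (O = -5 - 1*2 = -5 - 2 = -7)
N(F) = -7 + √(-2 + F) (N(F) = -7 + √(F - 2) = -7 + √(-2 + F))
4909/4785 + N(-68)/(-2487) = 4909/4785 + (-7 + √(-2 - 68))/(-2487) = 4909*(1/4785) + (-7 + √(-70))*(-1/2487) = 4909/4785 + (-7 + I*√70)*(-1/2487) = 4909/4785 + (7/2487 - I*√70/2487) = 1360242/1322255 - I*√70/2487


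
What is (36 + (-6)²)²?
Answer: 5184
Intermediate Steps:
(36 + (-6)²)² = (36 + 36)² = 72² = 5184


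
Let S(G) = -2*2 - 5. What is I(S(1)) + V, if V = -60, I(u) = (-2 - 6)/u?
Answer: -532/9 ≈ -59.111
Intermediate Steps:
S(G) = -9 (S(G) = -4 - 5 = -9)
I(u) = -8/u
I(S(1)) + V = -8/(-9) - 60 = -8*(-⅑) - 60 = 8/9 - 60 = -532/9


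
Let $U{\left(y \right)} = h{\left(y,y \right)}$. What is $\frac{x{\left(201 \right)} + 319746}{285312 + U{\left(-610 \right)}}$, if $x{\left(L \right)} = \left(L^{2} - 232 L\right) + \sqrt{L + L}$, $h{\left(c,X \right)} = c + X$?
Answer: $\frac{313515}{284092} + \frac{\sqrt{402}}{284092} \approx 1.1036$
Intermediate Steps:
$h{\left(c,X \right)} = X + c$
$U{\left(y \right)} = 2 y$ ($U{\left(y \right)} = y + y = 2 y$)
$x{\left(L \right)} = L^{2} - 232 L + \sqrt{2} \sqrt{L}$ ($x{\left(L \right)} = \left(L^{2} - 232 L\right) + \sqrt{2 L} = \left(L^{2} - 232 L\right) + \sqrt{2} \sqrt{L} = L^{2} - 232 L + \sqrt{2} \sqrt{L}$)
$\frac{x{\left(201 \right)} + 319746}{285312 + U{\left(-610 \right)}} = \frac{\left(201^{2} - 46632 + \sqrt{2} \sqrt{201}\right) + 319746}{285312 + 2 \left(-610\right)} = \frac{\left(40401 - 46632 + \sqrt{402}\right) + 319746}{285312 - 1220} = \frac{\left(-6231 + \sqrt{402}\right) + 319746}{284092} = \left(313515 + \sqrt{402}\right) \frac{1}{284092} = \frac{313515}{284092} + \frac{\sqrt{402}}{284092}$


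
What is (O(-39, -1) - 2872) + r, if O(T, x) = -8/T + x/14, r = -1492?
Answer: -2382671/546 ≈ -4363.9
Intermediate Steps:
O(T, x) = -8/T + x/14 (O(T, x) = -8/T + x*(1/14) = -8/T + x/14)
(O(-39, -1) - 2872) + r = ((-8/(-39) + (1/14)*(-1)) - 2872) - 1492 = ((-8*(-1/39) - 1/14) - 2872) - 1492 = ((8/39 - 1/14) - 2872) - 1492 = (73/546 - 2872) - 1492 = -1568039/546 - 1492 = -2382671/546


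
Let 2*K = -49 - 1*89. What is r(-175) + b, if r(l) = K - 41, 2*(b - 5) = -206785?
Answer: -206995/2 ≈ -1.0350e+5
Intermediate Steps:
b = -206775/2 (b = 5 + (½)*(-206785) = 5 - 206785/2 = -206775/2 ≈ -1.0339e+5)
K = -69 (K = (-49 - 1*89)/2 = (-49 - 89)/2 = (½)*(-138) = -69)
r(l) = -110 (r(l) = -69 - 41 = -110)
r(-175) + b = -110 - 206775/2 = -206995/2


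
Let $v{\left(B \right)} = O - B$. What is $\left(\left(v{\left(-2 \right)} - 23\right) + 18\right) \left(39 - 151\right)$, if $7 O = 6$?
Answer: $240$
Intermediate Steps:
$O = \frac{6}{7}$ ($O = \frac{1}{7} \cdot 6 = \frac{6}{7} \approx 0.85714$)
$v{\left(B \right)} = \frac{6}{7} - B$
$\left(\left(v{\left(-2 \right)} - 23\right) + 18\right) \left(39 - 151\right) = \left(\left(\left(\frac{6}{7} - -2\right) - 23\right) + 18\right) \left(39 - 151\right) = \left(\left(\left(\frac{6}{7} + 2\right) - 23\right) + 18\right) \left(-112\right) = \left(\left(\frac{20}{7} - 23\right) + 18\right) \left(-112\right) = \left(- \frac{141}{7} + 18\right) \left(-112\right) = \left(- \frac{15}{7}\right) \left(-112\right) = 240$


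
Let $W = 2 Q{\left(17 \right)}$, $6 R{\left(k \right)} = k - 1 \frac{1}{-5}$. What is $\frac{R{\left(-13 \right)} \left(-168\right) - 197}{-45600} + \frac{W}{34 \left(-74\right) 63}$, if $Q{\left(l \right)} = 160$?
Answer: $- \frac{16739663}{3011652000} \approx -0.0055583$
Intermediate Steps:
$R{\left(k \right)} = \frac{1}{30} + \frac{k}{6}$ ($R{\left(k \right)} = \frac{k - 1 \frac{1}{-5}}{6} = \frac{k - 1 \left(- \frac{1}{5}\right)}{6} = \frac{k - - \frac{1}{5}}{6} = \frac{k + \frac{1}{5}}{6} = \frac{\frac{1}{5} + k}{6} = \frac{1}{30} + \frac{k}{6}$)
$W = 320$ ($W = 2 \cdot 160 = 320$)
$\frac{R{\left(-13 \right)} \left(-168\right) - 197}{-45600} + \frac{W}{34 \left(-74\right) 63} = \frac{\left(\frac{1}{30} + \frac{1}{6} \left(-13\right)\right) \left(-168\right) - 197}{-45600} + \frac{320}{34 \left(-74\right) 63} = \left(\left(\frac{1}{30} - \frac{13}{6}\right) \left(-168\right) - 197\right) \left(- \frac{1}{45600}\right) + \frac{320}{\left(-2516\right) 63} = \left(\left(- \frac{32}{15}\right) \left(-168\right) - 197\right) \left(- \frac{1}{45600}\right) + \frac{320}{-158508} = \left(\frac{1792}{5} - 197\right) \left(- \frac{1}{45600}\right) + 320 \left(- \frac{1}{158508}\right) = \frac{807}{5} \left(- \frac{1}{45600}\right) - \frac{80}{39627} = - \frac{269}{76000} - \frac{80}{39627} = - \frac{16739663}{3011652000}$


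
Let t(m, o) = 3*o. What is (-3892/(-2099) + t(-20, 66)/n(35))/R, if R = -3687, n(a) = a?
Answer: -551822/270865455 ≈ -0.0020373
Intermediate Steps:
(-3892/(-2099) + t(-20, 66)/n(35))/R = (-3892/(-2099) + (3*66)/35)/(-3687) = (-3892*(-1/2099) + 198*(1/35))*(-1/3687) = (3892/2099 + 198/35)*(-1/3687) = (551822/73465)*(-1/3687) = -551822/270865455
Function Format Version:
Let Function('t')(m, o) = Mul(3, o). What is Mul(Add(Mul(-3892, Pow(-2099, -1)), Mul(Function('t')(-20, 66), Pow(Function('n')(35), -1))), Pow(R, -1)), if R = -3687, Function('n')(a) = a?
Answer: Rational(-551822, 270865455) ≈ -0.0020373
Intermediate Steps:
Mul(Add(Mul(-3892, Pow(-2099, -1)), Mul(Function('t')(-20, 66), Pow(Function('n')(35), -1))), Pow(R, -1)) = Mul(Add(Mul(-3892, Pow(-2099, -1)), Mul(Mul(3, 66), Pow(35, -1))), Pow(-3687, -1)) = Mul(Add(Mul(-3892, Rational(-1, 2099)), Mul(198, Rational(1, 35))), Rational(-1, 3687)) = Mul(Add(Rational(3892, 2099), Rational(198, 35)), Rational(-1, 3687)) = Mul(Rational(551822, 73465), Rational(-1, 3687)) = Rational(-551822, 270865455)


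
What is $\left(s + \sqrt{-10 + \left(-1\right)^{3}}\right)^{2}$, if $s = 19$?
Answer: $\left(19 + i \sqrt{11}\right)^{2} \approx 350.0 + 126.03 i$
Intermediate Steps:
$\left(s + \sqrt{-10 + \left(-1\right)^{3}}\right)^{2} = \left(19 + \sqrt{-10 + \left(-1\right)^{3}}\right)^{2} = \left(19 + \sqrt{-10 - 1}\right)^{2} = \left(19 + \sqrt{-11}\right)^{2} = \left(19 + i \sqrt{11}\right)^{2}$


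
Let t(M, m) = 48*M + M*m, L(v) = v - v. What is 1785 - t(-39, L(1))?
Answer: 3657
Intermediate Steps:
L(v) = 0
1785 - t(-39, L(1)) = 1785 - (-39)*(48 + 0) = 1785 - (-39)*48 = 1785 - 1*(-1872) = 1785 + 1872 = 3657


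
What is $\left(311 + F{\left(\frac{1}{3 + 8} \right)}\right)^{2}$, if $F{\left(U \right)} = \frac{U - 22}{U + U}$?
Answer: $\frac{145161}{4} \approx 36290.0$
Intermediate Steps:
$F{\left(U \right)} = \frac{-22 + U}{2 U}$
$\left(311 + F{\left(\frac{1}{3 + 8} \right)}\right)^{2} = \left(311 + \frac{-22 + \frac{1}{3 + 8}}{2 \frac{1}{3 + 8}}\right)^{2} = \left(311 + \frac{-22 + \frac{1}{11}}{2 \cdot \frac{1}{11}}\right)^{2} = \left(311 + \frac{\frac{1}{\frac{1}{11}} \left(-22 + \frac{1}{11}\right)}{2}\right)^{2} = \left(311 + \frac{1}{2} \cdot 11 \left(- \frac{241}{11}\right)\right)^{2} = \left(311 - \frac{241}{2}\right)^{2} = \left(\frac{381}{2}\right)^{2} = \frac{145161}{4}$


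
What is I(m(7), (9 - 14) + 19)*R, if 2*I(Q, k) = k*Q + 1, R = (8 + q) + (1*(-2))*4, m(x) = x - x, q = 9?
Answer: 9/2 ≈ 4.5000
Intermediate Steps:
m(x) = 0
R = 9 (R = (8 + 9) + (1*(-2))*4 = 17 - 2*4 = 17 - 8 = 9)
I(Q, k) = ½ + Q*k/2 (I(Q, k) = (k*Q + 1)/2 = (Q*k + 1)/2 = (1 + Q*k)/2 = ½ + Q*k/2)
I(m(7), (9 - 14) + 19)*R = (½ + (½)*0*((9 - 14) + 19))*9 = (½ + (½)*0*(-5 + 19))*9 = (½ + (½)*0*14)*9 = (½ + 0)*9 = (½)*9 = 9/2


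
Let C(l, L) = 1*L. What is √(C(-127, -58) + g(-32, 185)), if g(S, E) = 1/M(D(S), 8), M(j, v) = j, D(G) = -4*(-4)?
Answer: 3*I*√103/4 ≈ 7.6117*I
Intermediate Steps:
D(G) = 16
g(S, E) = 1/16
C(l, L) = L
√(C(-127, -58) + g(-32, 185)) = √(-58 + 1/16) = √(-927/16) = 3*I*√103/4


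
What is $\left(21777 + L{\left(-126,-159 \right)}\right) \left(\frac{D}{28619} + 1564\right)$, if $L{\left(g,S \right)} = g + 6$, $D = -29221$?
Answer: $\frac{968736993015}{28619} \approx 3.3849 \cdot 10^{7}$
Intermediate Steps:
$L{\left(g,S \right)} = 6 + g$
$\left(21777 + L{\left(-126,-159 \right)}\right) \left(\frac{D}{28619} + 1564\right) = \left(21777 + \left(6 - 126\right)\right) \left(- \frac{29221}{28619} + 1564\right) = \left(21777 - 120\right) \left(\left(-29221\right) \frac{1}{28619} + 1564\right) = 21657 \left(- \frac{29221}{28619} + 1564\right) = 21657 \cdot \frac{44730895}{28619} = \frac{968736993015}{28619}$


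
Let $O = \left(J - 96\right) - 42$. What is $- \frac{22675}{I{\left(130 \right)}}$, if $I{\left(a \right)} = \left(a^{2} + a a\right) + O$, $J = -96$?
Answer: $- \frac{22675}{33566} \approx -0.67554$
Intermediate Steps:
$O = -234$ ($O = \left(-96 - 96\right) - 42 = -192 - 42 = -234$)
$I{\left(a \right)} = -234 + 2 a^{2}$ ($I{\left(a \right)} = \left(a^{2} + a a\right) - 234 = \left(a^{2} + a^{2}\right) - 234 = 2 a^{2} - 234 = -234 + 2 a^{2}$)
$- \frac{22675}{I{\left(130 \right)}} = - \frac{22675}{-234 + 2 \cdot 130^{2}} = - \frac{22675}{-234 + 2 \cdot 16900} = - \frac{22675}{-234 + 33800} = - \frac{22675}{33566}$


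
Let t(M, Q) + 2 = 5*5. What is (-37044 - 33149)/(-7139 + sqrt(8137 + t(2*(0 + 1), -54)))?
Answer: 501107827/50957161 + 280772*sqrt(510)/50957161 ≈ 9.9583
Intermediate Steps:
t(M, Q) = 23 (t(M, Q) = -2 + 5*5 = -2 + 25 = 23)
(-37044 - 33149)/(-7139 + sqrt(8137 + t(2*(0 + 1), -54))) = (-37044 - 33149)/(-7139 + sqrt(8137 + 23)) = -70193/(-7139 + sqrt(8160)) = -70193/(-7139 + 4*sqrt(510))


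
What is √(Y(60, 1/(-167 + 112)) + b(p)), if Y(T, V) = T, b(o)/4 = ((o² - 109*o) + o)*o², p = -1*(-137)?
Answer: 4*√18642313 ≈ 17271.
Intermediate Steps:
p = 137
b(o) = 4*o²*(o² - 108*o) (b(o) = 4*(((o² - 109*o) + o)*o²) = 4*((o² - 108*o)*o²) = 4*(o²*(o² - 108*o)) = 4*o²*(o² - 108*o))
√(Y(60, 1/(-167 + 112)) + b(p)) = √(60 + 4*137³*(-108 + 137)) = √(60 + 4*2571353*29) = √(60 + 298276948) = √298277008 = 4*√18642313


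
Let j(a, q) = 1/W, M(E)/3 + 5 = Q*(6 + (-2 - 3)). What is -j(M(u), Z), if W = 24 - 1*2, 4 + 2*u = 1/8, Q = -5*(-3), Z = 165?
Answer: -1/22 ≈ -0.045455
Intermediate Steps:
Q = 15
u = -31/16 (u = -2 + (½)/8 = -2 + (½)*(⅛) = -2 + 1/16 = -31/16 ≈ -1.9375)
W = 22 (W = 24 - 2 = 22)
M(E) = 30 (M(E) = -15 + 3*(15*(6 + (-2 - 3))) = -15 + 3*(15*(6 - 5)) = -15 + 3*(15*1) = -15 + 3*15 = -15 + 45 = 30)
j(a, q) = 1/22
-j(M(u), Z) = -1*1/22 = -1/22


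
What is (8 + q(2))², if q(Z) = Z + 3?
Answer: 169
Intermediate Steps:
q(Z) = 3 + Z
(8 + q(2))² = (8 + (3 + 2))² = (8 + 5)² = 13² = 169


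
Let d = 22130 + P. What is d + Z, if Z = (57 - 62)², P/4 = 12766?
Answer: 73219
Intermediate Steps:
P = 51064 (P = 4*12766 = 51064)
Z = 25 (Z = (-5)² = 25)
d = 73194 (d = 22130 + 51064 = 73194)
d + Z = 73194 + 25 = 73219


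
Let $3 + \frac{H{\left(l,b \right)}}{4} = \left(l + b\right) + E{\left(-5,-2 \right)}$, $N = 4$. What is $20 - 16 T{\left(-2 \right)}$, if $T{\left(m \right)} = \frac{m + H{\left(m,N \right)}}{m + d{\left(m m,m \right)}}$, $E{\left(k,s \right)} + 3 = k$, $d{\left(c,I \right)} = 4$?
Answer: $324$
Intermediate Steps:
$E{\left(k,s \right)} = -3 + k$
$H{\left(l,b \right)} = -44 + 4 b + 4 l$ ($H{\left(l,b \right)} = -12 + 4 \left(\left(l + b\right) - 8\right) = -12 + 4 \left(\left(b + l\right) - 8\right) = -12 + 4 \left(-8 + b + l\right) = -12 + \left(-32 + 4 b + 4 l\right) = -44 + 4 b + 4 l$)
$T{\left(m \right)} = \frac{-28 + 5 m}{4 + m}$ ($T{\left(m \right)} = \frac{m + \left(-44 + 4 \cdot 4 + 4 m\right)}{m + 4} = \frac{m + \left(-44 + 16 + 4 m\right)}{4 + m} = \frac{m + \left(-28 + 4 m\right)}{4 + m} = \frac{-28 + 5 m}{4 + m}$)
$20 - 16 T{\left(-2 \right)} = 20 - 16 \frac{-28 + 5 \left(-2\right)}{4 - 2} = 20 - 16 \frac{-28 - 10}{2} = 20 - 16 \cdot \frac{1}{2} \left(-38\right) = 20 - -304 = 20 + 304 = 324$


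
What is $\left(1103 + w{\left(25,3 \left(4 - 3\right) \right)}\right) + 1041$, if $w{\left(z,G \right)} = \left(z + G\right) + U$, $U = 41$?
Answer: $2213$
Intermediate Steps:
$w{\left(z,G \right)} = 41 + G + z$ ($w{\left(z,G \right)} = \left(z + G\right) + 41 = \left(G + z\right) + 41 = 41 + G + z$)
$\left(1103 + w{\left(25,3 \left(4 - 3\right) \right)}\right) + 1041 = \left(1103 + \left(41 + 3 \left(4 - 3\right) + 25\right)\right) + 1041 = \left(1103 + \left(41 + 3 \cdot 1 + 25\right)\right) + 1041 = \left(1103 + \left(41 + 3 + 25\right)\right) + 1041 = \left(1103 + 69\right) + 1041 = 1172 + 1041 = 2213$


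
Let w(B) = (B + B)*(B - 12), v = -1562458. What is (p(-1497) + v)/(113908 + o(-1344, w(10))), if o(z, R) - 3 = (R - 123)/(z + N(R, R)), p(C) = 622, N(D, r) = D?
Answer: -2161581024/157652987 ≈ -13.711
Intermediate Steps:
w(B) = 2*B*(-12 + B) (w(B) = (2*B)*(-12 + B) = 2*B*(-12 + B))
o(z, R) = 3 + (-123 + R)/(R + z) (o(z, R) = 3 + (R - 123)/(z + R) = 3 + (-123 + R)/(R + z))
(p(-1497) + v)/(113908 + o(-1344, w(10))) = (622 - 1562458)/(113908 + (-123 + 3*(-1344) + 4*(2*10*(-12 + 10)))/(2*10*(-12 + 10) - 1344)) = -1561836/(113908 + (-123 - 4032 + 4*(2*10*(-2)))/(2*10*(-2) - 1344)) = -1561836/(113908 + (-123 - 4032 + 4*(-40))/(-40 - 1344)) = -1561836/(113908 + (-123 - 4032 - 160)/(-1384)) = -1561836/(113908 - 1/1384*(-4315)) = -1561836/(113908 + 4315/1384) = -1561836/157652987/1384 = -1561836*1384/157652987 = -2161581024/157652987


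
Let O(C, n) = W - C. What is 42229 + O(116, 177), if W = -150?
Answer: 41963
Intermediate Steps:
O(C, n) = -150 - C
42229 + O(116, 177) = 42229 + (-150 - 1*116) = 42229 + (-150 - 116) = 42229 - 266 = 41963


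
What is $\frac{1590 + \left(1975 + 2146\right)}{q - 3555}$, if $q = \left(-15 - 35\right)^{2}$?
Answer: $- \frac{5711}{1055} \approx -5.4133$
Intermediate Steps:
$q = 2500$ ($q = \left(-50\right)^{2} = 2500$)
$\frac{1590 + \left(1975 + 2146\right)}{q - 3555} = \frac{1590 + \left(1975 + 2146\right)}{2500 - 3555} = \frac{1590 + 4121}{-1055} = 5711 \left(- \frac{1}{1055}\right) = - \frac{5711}{1055}$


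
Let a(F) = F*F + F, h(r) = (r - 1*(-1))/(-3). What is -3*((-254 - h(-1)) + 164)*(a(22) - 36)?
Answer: 126900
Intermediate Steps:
h(r) = -1/3 - r/3 (h(r) = (r + 1)*(-1/3) = (1 + r)*(-1/3) = -1/3 - r/3)
a(F) = F + F**2 (a(F) = F**2 + F = F + F**2)
-3*((-254 - h(-1)) + 164)*(a(22) - 36) = -3*((-254 - (-1/3 - 1/3*(-1))) + 164)*(22*(1 + 22) - 36) = -3*((-254 - (-1/3 + 1/3)) + 164)*(22*23 - 36) = -3*((-254 - 1*0) + 164)*(506 - 36) = -3*((-254 + 0) + 164)*470 = -3*(-254 + 164)*470 = -(-270)*470 = -3*(-42300) = 126900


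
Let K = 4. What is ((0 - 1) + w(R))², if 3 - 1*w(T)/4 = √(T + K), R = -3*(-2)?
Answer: 281 - 88*√10 ≈ 2.7196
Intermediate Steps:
R = 6
w(T) = 12 - 4*√(4 + T) (w(T) = 12 - 4*√(T + 4) = 12 - 4*√(4 + T))
((0 - 1) + w(R))² = ((0 - 1) + (12 - 4*√(4 + 6)))² = (-1 + (12 - 4*√10))² = (11 - 4*√10)²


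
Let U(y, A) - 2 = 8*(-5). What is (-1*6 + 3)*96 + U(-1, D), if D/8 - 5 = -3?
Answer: -326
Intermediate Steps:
D = 16 (D = 40 + 8*(-3) = 40 - 24 = 16)
U(y, A) = -38 (U(y, A) = 2 + 8*(-5) = 2 - 40 = -38)
(-1*6 + 3)*96 + U(-1, D) = (-1*6 + 3)*96 - 38 = (-6 + 3)*96 - 38 = -3*96 - 38 = -288 - 38 = -326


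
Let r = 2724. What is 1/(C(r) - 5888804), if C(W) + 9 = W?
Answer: -1/5886089 ≈ -1.6989e-7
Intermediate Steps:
C(W) = -9 + W
1/(C(r) - 5888804) = 1/((-9 + 2724) - 5888804) = 1/(2715 - 5888804) = 1/(-5886089) = -1/5886089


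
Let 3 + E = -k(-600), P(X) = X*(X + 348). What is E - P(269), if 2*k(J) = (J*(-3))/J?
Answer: -331949/2 ≈ -1.6597e+5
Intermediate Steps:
k(J) = -3/2 (k(J) = ((J*(-3))/J)/2 = ((-3*J)/J)/2 = (½)*(-3) = -3/2)
P(X) = X*(348 + X)
E = -3/2 (E = -3 - 1*(-3/2) = -3 + 3/2 = -3/2 ≈ -1.5000)
E - P(269) = -3/2 - 269*(348 + 269) = -3/2 - 269*617 = -3/2 - 1*165973 = -3/2 - 165973 = -331949/2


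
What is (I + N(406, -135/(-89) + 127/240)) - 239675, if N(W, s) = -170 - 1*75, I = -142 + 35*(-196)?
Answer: -246922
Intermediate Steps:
I = -7002 (I = -142 - 6860 = -7002)
N(W, s) = -245 (N(W, s) = -170 - 75 = -245)
(I + N(406, -135/(-89) + 127/240)) - 239675 = (-7002 - 245) - 239675 = -7247 - 239675 = -246922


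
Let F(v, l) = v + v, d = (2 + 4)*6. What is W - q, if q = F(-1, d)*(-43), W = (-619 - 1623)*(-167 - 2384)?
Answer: 5719256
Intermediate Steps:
d = 36 (d = 6*6 = 36)
W = 5719342 (W = -2242*(-2551) = 5719342)
F(v, l) = 2*v
q = 86 (q = (2*(-1))*(-43) = -2*(-43) = 86)
W - q = 5719342 - 1*86 = 5719342 - 86 = 5719256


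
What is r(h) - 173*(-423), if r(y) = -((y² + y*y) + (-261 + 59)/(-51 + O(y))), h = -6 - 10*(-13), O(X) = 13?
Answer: 806012/19 ≈ 42422.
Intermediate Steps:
h = 124 (h = -6 + 130 = 124)
r(y) = -101/19 - 2*y² (r(y) = -((y² + y*y) + (-261 + 59)/(-51 + 13)) = -((y² + y²) - 202/(-38)) = -(2*y² - 202*(-1/38)) = -(2*y² + 101/19) = -(101/19 + 2*y²) = -101/19 - 2*y²)
r(h) - 173*(-423) = (-101/19 - 2*124²) - 173*(-423) = (-101/19 - 2*15376) - 1*(-73179) = (-101/19 - 30752) + 73179 = -584389/19 + 73179 = 806012/19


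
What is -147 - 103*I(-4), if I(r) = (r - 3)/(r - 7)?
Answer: -2338/11 ≈ -212.55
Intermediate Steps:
I(r) = (-3 + r)/(-7 + r)
-147 - 103*I(-4) = -147 - 103*(-3 - 4)/(-7 - 4) = -147 - 103*(-7)/(-11) = -147 - (-103)*(-7)/11 = -147 - 103*7/11 = -147 - 721/11 = -2338/11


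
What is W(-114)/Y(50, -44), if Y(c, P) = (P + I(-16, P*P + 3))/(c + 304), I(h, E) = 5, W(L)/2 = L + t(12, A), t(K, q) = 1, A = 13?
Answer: 26668/13 ≈ 2051.4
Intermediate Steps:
W(L) = 2 + 2*L (W(L) = 2*(L + 1) = 2*(1 + L) = 2 + 2*L)
Y(c, P) = (5 + P)/(304 + c) (Y(c, P) = (P + 5)/(c + 304) = (5 + P)/(304 + c))
W(-114)/Y(50, -44) = (2 + 2*(-114))/(((5 - 44)/(304 + 50))) = (2 - 228)/((-39/354)) = -226/((1/354)*(-39)) = -226/(-13/118) = -226*(-118/13) = 26668/13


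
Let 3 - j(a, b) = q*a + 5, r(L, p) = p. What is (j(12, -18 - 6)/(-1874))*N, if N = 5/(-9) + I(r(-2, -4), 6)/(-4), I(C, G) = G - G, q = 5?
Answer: -155/8433 ≈ -0.018380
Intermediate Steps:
I(C, G) = 0
j(a, b) = -2 - 5*a (j(a, b) = 3 - (5*a + 5) = 3 - (5 + 5*a) = 3 + (-5 - 5*a) = -2 - 5*a)
N = -5/9 (N = 5/(-9) + 0/(-4) = 5*(-⅑) + 0*(-¼) = -5/9 + 0 = -5/9 ≈ -0.55556)
(j(12, -18 - 6)/(-1874))*N = ((-2 - 5*12)/(-1874))*(-5/9) = ((-2 - 60)*(-1/1874))*(-5/9) = -62*(-1/1874)*(-5/9) = (31/937)*(-5/9) = -155/8433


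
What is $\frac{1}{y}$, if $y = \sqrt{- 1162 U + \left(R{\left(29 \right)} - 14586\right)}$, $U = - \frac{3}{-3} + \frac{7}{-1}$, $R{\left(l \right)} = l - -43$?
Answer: $- \frac{i \sqrt{838}}{2514} \approx - 0.011515 i$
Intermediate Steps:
$R{\left(l \right)} = 43 + l$ ($R{\left(l \right)} = l + 43 = 43 + l$)
$U = -6$ ($U = \left(-3\right) \left(- \frac{1}{3}\right) + 7 \left(-1\right) = 1 - 7 = -6$)
$y = 3 i \sqrt{838}$ ($y = \sqrt{\left(-1162\right) \left(-6\right) + \left(\left(43 + 29\right) - 14586\right)} = \sqrt{6972 + \left(72 - 14586\right)} = \sqrt{6972 - 14514} = \sqrt{-7542} = 3 i \sqrt{838} \approx 86.845 i$)
$\frac{1}{y} = \frac{1}{3 i \sqrt{838}} = - \frac{i \sqrt{838}}{2514}$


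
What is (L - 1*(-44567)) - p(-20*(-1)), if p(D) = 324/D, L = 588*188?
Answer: 775474/5 ≈ 1.5509e+5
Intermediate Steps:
L = 110544
(L - 1*(-44567)) - p(-20*(-1)) = (110544 - 1*(-44567)) - 324/((-20*(-1))) = (110544 + 44567) - 324/20 = 155111 - 324/20 = 155111 - 1*81/5 = 155111 - 81/5 = 775474/5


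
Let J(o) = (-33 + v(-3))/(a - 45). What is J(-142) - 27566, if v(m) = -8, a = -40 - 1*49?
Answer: -3693803/134 ≈ -27566.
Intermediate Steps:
a = -89 (a = -40 - 49 = -89)
J(o) = 41/134 (J(o) = (-33 - 8)/(-89 - 45) = -41/(-134) = -41*(-1/134) = 41/134)
J(-142) - 27566 = 41/134 - 27566 = -3693803/134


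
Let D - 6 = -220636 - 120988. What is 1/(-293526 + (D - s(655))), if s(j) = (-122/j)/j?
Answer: -429025/272492654478 ≈ -1.5744e-6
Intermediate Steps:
s(j) = -122/j²
D = -341618 (D = 6 + (-220636 - 120988) = 6 - 341624 = -341618)
1/(-293526 + (D - s(655))) = 1/(-293526 + (-341618 - (-122)/655²)) = 1/(-293526 + (-341618 - (-122)/429025)) = 1/(-293526 + (-341618 - 1*(-122/429025))) = 1/(-293526 + (-341618 + 122/429025)) = 1/(-293526 - 146562662328/429025) = 1/(-272492654478/429025) = -429025/272492654478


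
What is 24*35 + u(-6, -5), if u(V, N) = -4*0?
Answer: 840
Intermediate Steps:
u(V, N) = 0
24*35 + u(-6, -5) = 24*35 + 0 = 840 + 0 = 840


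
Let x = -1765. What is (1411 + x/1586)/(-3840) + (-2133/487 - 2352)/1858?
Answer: -4506103246103/2755364651520 ≈ -1.6354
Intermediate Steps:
(1411 + x/1586)/(-3840) + (-2133/487 - 2352)/1858 = (1411 - 1765/1586)/(-3840) + (-2133/487 - 2352)/1858 = (1411 - 1765*1/1586)*(-1/3840) + (-2133*1/487 - 2352)*(1/1858) = (1411 - 1765/1586)*(-1/3840) + (-2133/487 - 2352)*(1/1858) = (2236081/1586)*(-1/3840) - 1147557/487*1/1858 = -2236081/6090240 - 1147557/904846 = -4506103246103/2755364651520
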